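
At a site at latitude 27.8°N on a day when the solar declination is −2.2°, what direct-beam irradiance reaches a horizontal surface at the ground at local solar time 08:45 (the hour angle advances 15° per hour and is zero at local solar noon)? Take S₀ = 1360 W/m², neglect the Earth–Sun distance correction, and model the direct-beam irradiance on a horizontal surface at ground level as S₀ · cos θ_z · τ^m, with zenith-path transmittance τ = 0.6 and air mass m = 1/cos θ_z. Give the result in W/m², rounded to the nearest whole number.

Hour angle H = 15° × (8.75 − 12) = -48.75°.
cos θ_z = sin(27.8°) sin(-2.2°) + cos(27.8°) cos(-2.2°) cos(-48.75°) = -0.0179 + 0.5828 = 0.5649.
Air mass m = 1/cos θ_z = 1/0.5649 = 1.770; τ^m = 0.6^1.770 = 0.4049.
Surface direct beam = 1360 × 0.5649 × 0.4049 = 311.07 W/m².

311 W/m²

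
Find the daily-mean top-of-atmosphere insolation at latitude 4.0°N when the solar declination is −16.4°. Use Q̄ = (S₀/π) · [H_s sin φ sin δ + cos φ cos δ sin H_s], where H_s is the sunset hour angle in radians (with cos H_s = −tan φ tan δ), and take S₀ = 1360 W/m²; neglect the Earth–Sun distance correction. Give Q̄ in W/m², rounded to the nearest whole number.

401 W/m²

The sunset hour angle satisfies cos H_s = −tan φ tan δ = 0.0206, giving H_s = 88.82°. In radians, H_s = 1.5502.
H_s sin φ sin δ = 1.5502 × 0.0698 × -0.2823 = -0.0305.
cos φ cos δ sin H_s = 0.9976 × 0.9593 × 0.9998 = 0.9568.
Q̄ = (1360/π) × (-0.0305 + 0.9568) = 432.90 × 0.9263 = 401.00 W/m².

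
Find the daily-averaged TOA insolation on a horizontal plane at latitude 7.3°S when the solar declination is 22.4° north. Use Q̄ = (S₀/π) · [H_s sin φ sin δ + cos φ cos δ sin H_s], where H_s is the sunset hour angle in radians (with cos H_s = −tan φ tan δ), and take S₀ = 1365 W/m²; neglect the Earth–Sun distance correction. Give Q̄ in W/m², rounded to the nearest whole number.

366 W/m²

cos H_s = −tan(-7.3°) · tan(22.4°) = 0.0528, so H_s = arccos(0.0528) = 86.97°. In radians, H_s = 1.5179.
H_s sin φ sin δ = 1.5179 × -0.1271 × 0.3811 = -0.0735.
cos φ cos δ sin H_s = 0.9919 × 0.9245 × 0.9986 = 0.9157.
Q̄ = (1365/π) × (-0.0735 + 0.9157) = 434.49 × 0.8422 = 365.93 W/m².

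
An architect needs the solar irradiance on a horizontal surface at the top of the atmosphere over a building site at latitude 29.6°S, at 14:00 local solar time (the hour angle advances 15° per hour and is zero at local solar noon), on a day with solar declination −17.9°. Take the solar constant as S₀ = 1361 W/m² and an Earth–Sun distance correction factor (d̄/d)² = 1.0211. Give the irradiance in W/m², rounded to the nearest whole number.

Hour angle H = 15° × (14 − 12) = 30.00°.
cos θ_z = sin(-29.6°) sin(-17.9°) + cos(-29.6°) cos(-17.9°) cos(30.00°) = 0.1518 + 0.7166 = 0.8684.
Top-of-atmosphere irradiance = S₀ (d̄/d)² cos θ_z = 1361 × 1.0211 × 0.8684 = 1206.83 W/m².

1207 W/m²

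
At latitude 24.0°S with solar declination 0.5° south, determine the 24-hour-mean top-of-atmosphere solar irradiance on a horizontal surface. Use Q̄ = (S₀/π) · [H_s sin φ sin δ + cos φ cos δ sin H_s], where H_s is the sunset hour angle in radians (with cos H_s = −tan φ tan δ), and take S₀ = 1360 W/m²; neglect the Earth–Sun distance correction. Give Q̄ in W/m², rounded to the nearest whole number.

The sunset hour angle satisfies cos H_s = −tan φ tan δ = -0.0039, giving H_s = 90.22°. In radians, H_s = 1.5746.
H_s sin φ sin δ = 1.5746 × -0.4067 × -0.0087 = 0.0056.
cos φ cos δ sin H_s = 0.9135 × 1.0000 × 1.0000 = 0.9135.
Q̄ = (1360/π) × (0.0056 + 0.9135) = 432.90 × 0.9191 = 397.88 W/m².

398 W/m²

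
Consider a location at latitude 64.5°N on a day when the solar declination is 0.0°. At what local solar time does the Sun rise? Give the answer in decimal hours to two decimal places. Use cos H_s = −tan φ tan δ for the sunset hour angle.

−tan φ tan δ = −(2.0965)(0.0000) = 0.0000; H_s = arccos(0.0000) = 90.00°.
Sunrise is at 12 − H_s/15 = 12 − 6.000 = 6.000 h local solar time.

6.00 h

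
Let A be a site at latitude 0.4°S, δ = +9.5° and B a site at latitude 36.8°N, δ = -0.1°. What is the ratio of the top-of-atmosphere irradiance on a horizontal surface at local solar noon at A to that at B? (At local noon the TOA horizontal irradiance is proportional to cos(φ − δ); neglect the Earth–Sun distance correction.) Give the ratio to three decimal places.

A: cos θ_z = cos(-0.4° − (9.5°)) = 0.9851.
B: cos θ_z = cos(36.8° − (-0.1°)) = 0.7997.
Ratio A/B = 0.9851 / 0.7997 = 1.2318.

1.232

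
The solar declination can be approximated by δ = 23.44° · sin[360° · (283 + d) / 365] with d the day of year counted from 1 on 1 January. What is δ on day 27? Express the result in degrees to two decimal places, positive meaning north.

360 × (283 + 27) / 365 = 305.753°; sin(305.753°) = -0.8115.
δ = 23.44 × -0.8115 = -19.022° ≈ -19.02°.

-19.02°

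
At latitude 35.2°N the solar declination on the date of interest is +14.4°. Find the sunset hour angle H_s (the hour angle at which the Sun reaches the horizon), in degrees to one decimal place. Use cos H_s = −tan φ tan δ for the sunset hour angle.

100.4°

−tan φ tan δ = −(0.7054)(0.2568) = -0.1811; H_s = arccos(-0.1811) = 100.43°.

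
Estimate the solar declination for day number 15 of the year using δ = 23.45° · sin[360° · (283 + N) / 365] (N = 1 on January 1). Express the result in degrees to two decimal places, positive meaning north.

360 × (283 + 15) / 365 = 293.918°; sin(293.918°) = -0.9141.
δ = 23.45 × -0.9141 = -21.436° ≈ -21.44°.

-21.44°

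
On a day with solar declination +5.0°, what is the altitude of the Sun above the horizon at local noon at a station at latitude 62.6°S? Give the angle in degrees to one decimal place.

22.4°

At local solar noon the hour angle is zero, so the elevation is 90° − |φ − δ| = 90° − |-62.6° − (5.0°)| = 90° − 67.6° = 22.4°.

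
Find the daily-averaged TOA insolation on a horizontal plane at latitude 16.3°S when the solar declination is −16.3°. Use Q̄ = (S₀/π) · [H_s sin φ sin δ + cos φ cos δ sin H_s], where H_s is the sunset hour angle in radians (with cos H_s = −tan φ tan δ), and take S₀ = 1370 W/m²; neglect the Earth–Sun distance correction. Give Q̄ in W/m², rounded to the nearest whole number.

457 W/m²

−tan φ tan δ = −(-0.2924)(-0.2924) = -0.0855; H_s = arccos(-0.0855) = 94.90°. In radians, H_s = 1.6563.
H_s sin φ sin δ = 1.6563 × -0.2807 × -0.2807 = 0.1305.
cos φ cos δ sin H_s = 0.9598 × 0.9598 × 0.9963 = 0.9178.
Q̄ = (1370/π) × (0.1305 + 0.9178) = 436.08 × 1.0483 = 457.14 W/m².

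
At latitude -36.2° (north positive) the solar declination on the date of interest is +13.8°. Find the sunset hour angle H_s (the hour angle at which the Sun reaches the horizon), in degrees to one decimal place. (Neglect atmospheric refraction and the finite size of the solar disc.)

79.6°

−tan φ tan δ = −(-0.7319)(0.2456) = 0.1798; H_s = arccos(0.1798) = 79.64°.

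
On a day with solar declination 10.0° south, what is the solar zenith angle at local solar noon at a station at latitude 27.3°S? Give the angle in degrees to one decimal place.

17.3°

At local solar noon the hour angle is zero, so the zenith angle is |φ − δ| = |-27.3° − (-10.0°)| = 17.3°.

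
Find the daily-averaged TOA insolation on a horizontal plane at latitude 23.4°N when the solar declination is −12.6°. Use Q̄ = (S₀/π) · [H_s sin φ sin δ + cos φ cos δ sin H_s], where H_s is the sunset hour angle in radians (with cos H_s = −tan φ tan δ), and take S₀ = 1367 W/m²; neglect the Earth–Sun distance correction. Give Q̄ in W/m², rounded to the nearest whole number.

332 W/m²

The sunset hour angle satisfies cos H_s = −tan φ tan δ = 0.0967, giving H_s = 84.45°. In radians, H_s = 1.4739.
H_s sin φ sin δ = 1.4739 × 0.3971 × -0.2181 = -0.1277.
cos φ cos δ sin H_s = 0.9178 × 0.9759 × 0.9953 = 0.8915.
Q̄ = (1367/π) × (-0.1277 + 0.8915) = 435.13 × 0.7638 = 332.35 W/m².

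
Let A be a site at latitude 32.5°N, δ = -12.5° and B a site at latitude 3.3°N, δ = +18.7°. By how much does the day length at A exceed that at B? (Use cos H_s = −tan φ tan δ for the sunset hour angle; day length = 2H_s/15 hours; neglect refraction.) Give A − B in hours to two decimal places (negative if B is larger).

-1.23 h

A: H_s = arccos(−tan 32.5° · tan -12.5°) = 81.88°, so 2H_s/15 = 10.9173 h.
B: H_s = arccos(−tan 3.3° · tan 18.7°) = 91.12°, so 2H_s/15 = 12.1493 h.
A − B = 10.9173 − 12.1493 = -1.2320 h.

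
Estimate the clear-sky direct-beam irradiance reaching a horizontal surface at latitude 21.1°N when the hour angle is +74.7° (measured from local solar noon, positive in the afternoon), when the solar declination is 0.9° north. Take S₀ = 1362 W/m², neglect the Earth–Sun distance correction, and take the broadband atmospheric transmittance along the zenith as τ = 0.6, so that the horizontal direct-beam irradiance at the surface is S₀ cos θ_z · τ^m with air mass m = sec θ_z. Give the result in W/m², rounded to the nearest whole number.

45 W/m²

With φ = 21.1°, δ = 0.9°, H = 74.70°: sin φ sin δ = 0.0057, cos φ cos δ cos H = 0.2462, so cos θ_z = 0.2519.
Air mass m = 1/cos θ_z = 1/0.2519 = 3.970; τ^m = 0.6^3.970 = 0.1316.
Surface direct beam = 1362 × 0.2519 × 0.1316 = 45.15 W/m².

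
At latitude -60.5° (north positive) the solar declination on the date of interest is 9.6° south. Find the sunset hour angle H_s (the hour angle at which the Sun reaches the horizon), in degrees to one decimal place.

107.4°

The sunset hour angle satisfies cos H_s = −tan φ tan δ = -0.2989, giving H_s = 107.39°.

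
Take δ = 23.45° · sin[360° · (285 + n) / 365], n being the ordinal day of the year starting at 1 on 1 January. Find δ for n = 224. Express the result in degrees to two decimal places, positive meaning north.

360 × (285 + 224) / 365 = 502.027°; sin(502.027°) = 0.6153.
δ = 23.45 × 0.6153 = 14.429° ≈ +14.43°.

+14.43°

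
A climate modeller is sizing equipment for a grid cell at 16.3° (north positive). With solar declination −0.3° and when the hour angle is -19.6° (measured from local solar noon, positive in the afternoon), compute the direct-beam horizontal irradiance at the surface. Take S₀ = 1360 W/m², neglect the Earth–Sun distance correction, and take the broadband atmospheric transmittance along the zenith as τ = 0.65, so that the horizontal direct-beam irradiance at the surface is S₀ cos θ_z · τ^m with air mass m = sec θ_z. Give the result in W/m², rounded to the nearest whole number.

cos θ_z = sin φ sin δ + cos φ cos δ cos H = (0.2807)(-0.0052) + (0.9598)(1.0000)(0.9421) = 0.9028.
Air mass m = 1/cos θ_z = 1/0.9028 = 1.108; τ^m = 0.65^1.108 = 0.6205.
Surface direct beam = 1360 × 0.9028 × 0.6205 = 761.85 W/m².

762 W/m²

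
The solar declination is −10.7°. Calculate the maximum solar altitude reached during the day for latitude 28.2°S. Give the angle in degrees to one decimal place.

At local solar noon the hour angle is zero, so the elevation is 90° − |φ − δ| = 90° − |-28.2° − (-10.7°)| = 90° − 17.5° = 72.5°.

72.5°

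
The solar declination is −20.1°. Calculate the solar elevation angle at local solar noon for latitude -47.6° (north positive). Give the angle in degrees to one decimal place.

At local solar noon the hour angle is zero, so the elevation is 90° − |φ − δ| = 90° − |-47.6° − (-20.1°)| = 90° − 27.5° = 62.5°.

62.5°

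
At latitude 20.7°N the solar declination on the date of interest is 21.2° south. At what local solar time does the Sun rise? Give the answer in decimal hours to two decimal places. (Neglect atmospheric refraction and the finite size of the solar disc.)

6.56 h

−tan φ tan δ = −(0.3779)(-0.3879) = 0.1466; H_s = arccos(0.1466) = 81.57°.
Sunrise is at 12 − H_s/15 = 12 − 5.438 = 6.562 h local solar time.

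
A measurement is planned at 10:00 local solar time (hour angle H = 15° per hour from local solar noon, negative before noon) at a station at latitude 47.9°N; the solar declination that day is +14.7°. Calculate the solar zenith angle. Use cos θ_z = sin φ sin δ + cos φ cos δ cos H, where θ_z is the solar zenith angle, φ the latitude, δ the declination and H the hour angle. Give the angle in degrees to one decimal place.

41.4°

Hour angle H = 15° × (10 − 12) = -30.00°.
cos θ_z = sin φ sin δ + cos φ cos δ cos H = (0.7420)(0.2538) + (0.6704)(0.9673)(0.8660) = 0.7499.
θ_z = arccos(0.7499) = 41.42°.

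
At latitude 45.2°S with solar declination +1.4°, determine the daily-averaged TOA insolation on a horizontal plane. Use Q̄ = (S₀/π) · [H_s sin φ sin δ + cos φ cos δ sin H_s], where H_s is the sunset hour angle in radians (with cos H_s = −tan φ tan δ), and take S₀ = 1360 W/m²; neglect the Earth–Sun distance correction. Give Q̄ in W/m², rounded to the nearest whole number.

The sunset hour angle satisfies cos H_s = −tan φ tan δ = 0.0246, giving H_s = 88.59°. In radians, H_s = 1.5462.
H_s sin φ sin δ = 1.5462 × -0.7096 × 0.0244 = -0.0268.
cos φ cos δ sin H_s = 0.7046 × 0.9997 × 0.9997 = 0.7042.
Q̄ = (1360/π) × (-0.0268 + 0.7042) = 432.90 × 0.6774 = 293.25 W/m².

293 W/m²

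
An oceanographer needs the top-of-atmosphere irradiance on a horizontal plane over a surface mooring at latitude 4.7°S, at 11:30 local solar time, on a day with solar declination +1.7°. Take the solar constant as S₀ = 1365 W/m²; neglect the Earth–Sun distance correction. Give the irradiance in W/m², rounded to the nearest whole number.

Hour angle H = 15° × (11.5 − 12) = -7.50°.
cos θ_z = sin φ sin δ + cos φ cos δ cos H = (-0.0819)(0.0297) + (0.9966)(0.9996)(0.9914) = 0.9852.
Top-of-atmosphere irradiance = S₀ cos θ_z = 1365 × 0.9852 = 1344.80 W/m².

1345 W/m²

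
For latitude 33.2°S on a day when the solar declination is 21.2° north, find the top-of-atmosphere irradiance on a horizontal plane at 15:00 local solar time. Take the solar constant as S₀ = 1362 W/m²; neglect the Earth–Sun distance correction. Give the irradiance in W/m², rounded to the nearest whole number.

Hour angle H = 15° × (15 − 12) = 45.00°.
With φ = -33.2°, δ = 21.2°, H = 45.00°: sin φ sin δ = -0.1980, cos φ cos δ cos H = 0.5516, so cos θ_z = 0.3536.
Top-of-atmosphere irradiance = S₀ cos θ_z = 1362 × 0.3536 = 481.60 W/m².

482 W/m²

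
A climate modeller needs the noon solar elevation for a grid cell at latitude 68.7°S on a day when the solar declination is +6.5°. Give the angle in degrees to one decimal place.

14.8°

At local solar noon the hour angle is zero, so the elevation is 90° − |φ − δ| = 90° − |-68.7° − (6.5°)| = 90° − 75.2° = 14.8°.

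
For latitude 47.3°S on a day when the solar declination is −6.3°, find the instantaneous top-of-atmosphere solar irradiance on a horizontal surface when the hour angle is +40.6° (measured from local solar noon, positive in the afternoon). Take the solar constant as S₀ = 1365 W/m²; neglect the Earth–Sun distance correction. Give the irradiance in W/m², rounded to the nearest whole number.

809 W/m²

With φ = -47.3°, δ = -6.3°, H = 40.60°: sin φ sin δ = 0.0806, cos φ cos δ cos H = 0.5118, so cos θ_z = 0.5924.
Top-of-atmosphere irradiance = S₀ cos θ_z = 1365 × 0.5924 = 808.63 W/m².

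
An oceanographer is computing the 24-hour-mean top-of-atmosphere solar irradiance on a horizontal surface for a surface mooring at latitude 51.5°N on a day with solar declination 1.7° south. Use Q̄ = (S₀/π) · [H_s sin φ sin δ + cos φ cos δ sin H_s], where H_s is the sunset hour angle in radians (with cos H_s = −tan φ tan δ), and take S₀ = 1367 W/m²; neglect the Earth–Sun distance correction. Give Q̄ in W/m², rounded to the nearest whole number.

cos H_s = −tan(51.5°) · tan(-1.7°) = 0.0373, so H_s = arccos(0.0373) = 87.86°. In radians, H_s = 1.5334.
H_s sin φ sin δ = 1.5334 × 0.7826 × -0.0297 = -0.0356.
cos φ cos δ sin H_s = 0.6225 × 0.9996 × 0.9993 = 0.6218.
Q̄ = (1367/π) × (-0.0356 + 0.6218) = 435.13 × 0.5862 = 255.07 W/m².

255 W/m²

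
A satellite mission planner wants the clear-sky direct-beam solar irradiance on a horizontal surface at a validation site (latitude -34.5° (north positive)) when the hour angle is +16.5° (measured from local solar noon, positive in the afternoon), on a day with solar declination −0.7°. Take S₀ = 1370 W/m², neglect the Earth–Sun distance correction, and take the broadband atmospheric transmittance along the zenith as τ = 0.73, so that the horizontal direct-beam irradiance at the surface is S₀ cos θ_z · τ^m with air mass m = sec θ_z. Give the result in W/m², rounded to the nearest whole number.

736 W/m²

cos θ_z = sin(-34.5°) sin(-0.7°) + cos(-34.5°) cos(-0.7°) cos(16.50°) = 0.0069 + 0.7901 = 0.7970.
Air mass m = 1/cos θ_z = 1/0.7970 = 1.255; τ^m = 0.73^1.255 = 0.6737.
Surface direct beam = 1370 × 0.7970 × 0.6737 = 735.61 W/m².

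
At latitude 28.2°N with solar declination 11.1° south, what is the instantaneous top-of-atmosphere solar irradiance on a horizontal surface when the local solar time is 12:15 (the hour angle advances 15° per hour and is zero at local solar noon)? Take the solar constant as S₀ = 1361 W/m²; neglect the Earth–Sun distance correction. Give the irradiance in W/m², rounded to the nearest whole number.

Hour angle H = 15° × (12.25 − 12) = 3.75°.
With φ = 28.2°, δ = -11.1°, H = 3.75°: sin φ sin δ = -0.0910, cos φ cos δ cos H = 0.8630, so cos θ_z = 0.7720.
Top-of-atmosphere irradiance = S₀ cos θ_z = 1361 × 0.7720 = 1050.69 W/m².

1051 W/m²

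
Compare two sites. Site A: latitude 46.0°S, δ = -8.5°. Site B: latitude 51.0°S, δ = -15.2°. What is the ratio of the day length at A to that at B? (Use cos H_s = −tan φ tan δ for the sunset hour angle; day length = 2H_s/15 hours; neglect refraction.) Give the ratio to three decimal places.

A: H_s = arccos(−tan -46.0° · tan -8.5°) = 98.90°, so 2H_s/15 = 13.1867 h.
B: H_s = arccos(−tan -51.0° · tan -15.2°) = 109.60°, so 2H_s/15 = 14.6133 h.
Ratio A/B = 13.1867 / 14.6133 = 0.9024.

0.902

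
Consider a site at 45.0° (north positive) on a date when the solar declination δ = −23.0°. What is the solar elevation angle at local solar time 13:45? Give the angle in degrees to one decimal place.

Hour angle H = 15° × (13.75 − 12) = 26.25°.
cos θ_z = sin φ sin δ + cos φ cos δ cos H = (0.7071)(-0.3907) + (0.7071)(0.9205)(0.8969) = 0.3075.
θ_z = arccos(0.3075) = 72.09°, so the elevation is 90° − 72.09° = 17.91°.

17.9°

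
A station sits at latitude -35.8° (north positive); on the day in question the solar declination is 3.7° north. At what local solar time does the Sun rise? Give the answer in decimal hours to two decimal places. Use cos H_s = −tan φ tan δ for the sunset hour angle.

cos H_s = −tan(-35.8°) · tan(3.7°) = 0.0466, so H_s = arccos(0.0466) = 87.33°.
Sunrise is at 12 − H_s/15 = 12 − 5.822 = 6.178 h local solar time.

6.18 h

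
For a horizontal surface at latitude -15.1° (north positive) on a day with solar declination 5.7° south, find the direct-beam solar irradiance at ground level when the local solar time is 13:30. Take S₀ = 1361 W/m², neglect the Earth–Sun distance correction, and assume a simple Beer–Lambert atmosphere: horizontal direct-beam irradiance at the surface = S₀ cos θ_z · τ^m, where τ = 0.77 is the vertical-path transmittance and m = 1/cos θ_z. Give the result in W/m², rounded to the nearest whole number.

934 W/m²

Hour angle H = 15° × (13.5 − 12) = 22.50°.
With φ = -15.1°, δ = -5.7°, H = 22.50°: sin φ sin δ = 0.0259, cos φ cos δ cos H = 0.8876, so cos θ_z = 0.9135.
Air mass m = 1/cos θ_z = 1/0.9135 = 1.095; τ^m = 0.77^1.095 = 0.7511.
Surface direct beam = 1361 × 0.9135 × 0.7511 = 933.82 W/m².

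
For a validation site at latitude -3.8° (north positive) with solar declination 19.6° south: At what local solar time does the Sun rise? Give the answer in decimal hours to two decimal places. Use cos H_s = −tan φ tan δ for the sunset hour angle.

The sunset hour angle satisfies cos H_s = −tan φ tan δ = -0.0237, giving H_s = 91.36°.
Sunrise is at 12 − H_s/15 = 12 − 6.091 = 5.909 h local solar time.

5.91 h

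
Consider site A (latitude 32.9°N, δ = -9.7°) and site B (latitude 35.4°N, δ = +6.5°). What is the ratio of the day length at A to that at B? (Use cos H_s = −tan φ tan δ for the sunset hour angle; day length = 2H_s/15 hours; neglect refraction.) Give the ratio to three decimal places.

0.884

A: H_s = arccos(−tan 32.9° · tan -9.7°) = 83.65°, so 2H_s/15 = 11.1533 h.
B: H_s = arccos(−tan 35.4° · tan 6.5°) = 94.64°, so 2H_s/15 = 12.6187 h.
Ratio A/B = 11.1533 / 12.6187 = 0.8839.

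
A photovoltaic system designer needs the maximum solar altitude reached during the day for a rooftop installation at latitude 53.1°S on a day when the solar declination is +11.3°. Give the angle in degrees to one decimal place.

25.6°

At local solar noon the hour angle is zero, so the elevation is 90° − |φ − δ| = 90° − |-53.1° − (11.3°)| = 90° − 64.4° = 25.6°.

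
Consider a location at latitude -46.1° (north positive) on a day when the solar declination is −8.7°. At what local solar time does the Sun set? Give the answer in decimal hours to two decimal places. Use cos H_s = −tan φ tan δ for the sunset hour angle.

−tan φ tan δ = −(-1.0392)(-0.1530) = -0.1590; H_s = arccos(-0.1590) = 99.15°.
Sunset is at 12 + H_s/15 = 12 + 6.610 = 18.610 h local solar time.

18.61 h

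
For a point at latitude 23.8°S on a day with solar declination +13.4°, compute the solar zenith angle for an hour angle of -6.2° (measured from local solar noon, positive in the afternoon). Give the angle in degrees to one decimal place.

37.7°

cos θ_z = sin φ sin δ + cos φ cos δ cos H = (-0.4035)(0.2317) + (0.9150)(0.9728)(0.9942) = 0.7915.
θ_z = arccos(0.7915) = 37.67°.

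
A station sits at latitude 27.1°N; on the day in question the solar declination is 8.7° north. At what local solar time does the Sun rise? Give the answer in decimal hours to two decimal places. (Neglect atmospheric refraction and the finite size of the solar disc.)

5.70 h

cos H_s = −tan(27.1°) · tan(8.7°) = -0.0783, so H_s = arccos(-0.0783) = 94.49°.
Sunrise is at 12 − H_s/15 = 12 − 6.299 = 5.701 h local solar time.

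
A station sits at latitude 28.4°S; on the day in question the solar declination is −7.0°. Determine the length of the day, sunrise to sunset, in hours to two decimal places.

12.51 hours

cos H_s = −tan(-28.4°) · tan(-7.0°) = -0.0664, so H_s = arccos(-0.0664) = 93.81°.
Day length = 2 H_s / 15° h⁻¹ = 187.62° / 15 = 12.508 h.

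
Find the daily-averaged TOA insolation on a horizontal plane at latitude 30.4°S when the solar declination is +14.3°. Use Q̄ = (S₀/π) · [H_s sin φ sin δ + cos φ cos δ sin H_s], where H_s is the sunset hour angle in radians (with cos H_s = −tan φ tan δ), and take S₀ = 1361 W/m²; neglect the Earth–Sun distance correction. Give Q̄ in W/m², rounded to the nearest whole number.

281 W/m²

cos H_s = −tan(-30.4°) · tan(14.3°) = 0.1495, so H_s = arccos(0.1495) = 81.40°. In radians, H_s = 1.4207.
H_s sin φ sin δ = 1.4207 × -0.5060 × 0.2470 = -0.1776.
cos φ cos δ sin H_s = 0.8625 × 0.9690 × 0.9888 = 0.8264.
Q̄ = (1361/π) × (-0.1776 + 0.8264) = 433.22 × 0.6488 = 281.07 W/m².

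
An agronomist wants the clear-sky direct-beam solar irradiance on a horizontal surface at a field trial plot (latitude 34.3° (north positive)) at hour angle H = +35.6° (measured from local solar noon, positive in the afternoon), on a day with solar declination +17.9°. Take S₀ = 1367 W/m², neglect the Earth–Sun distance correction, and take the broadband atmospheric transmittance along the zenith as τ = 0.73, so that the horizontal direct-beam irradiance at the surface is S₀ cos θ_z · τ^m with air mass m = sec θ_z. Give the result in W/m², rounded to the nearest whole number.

754 W/m²

cos θ_z = sin φ sin δ + cos φ cos δ cos H = (0.5635)(0.3074) + (0.8261)(0.9516)(0.8131) = 0.8124.
Air mass m = 1/cos θ_z = 1/0.8124 = 1.231; τ^m = 0.73^1.231 = 0.6788.
Surface direct beam = 1367 × 0.8124 × 0.6788 = 753.84 W/m².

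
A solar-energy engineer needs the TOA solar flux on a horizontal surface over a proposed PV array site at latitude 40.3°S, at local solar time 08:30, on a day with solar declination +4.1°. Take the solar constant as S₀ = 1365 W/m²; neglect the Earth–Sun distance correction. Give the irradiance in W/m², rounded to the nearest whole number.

Hour angle H = 15° × (8.5 − 12) = -52.50°.
cos θ_z = sin(-40.3°) sin(4.1°) + cos(-40.3°) cos(4.1°) cos(-52.50°) = -0.0462 + 0.4631 = 0.4169.
Top-of-atmosphere irradiance = S₀ cos θ_z = 1365 × 0.4169 = 569.07 W/m².

569 W/m²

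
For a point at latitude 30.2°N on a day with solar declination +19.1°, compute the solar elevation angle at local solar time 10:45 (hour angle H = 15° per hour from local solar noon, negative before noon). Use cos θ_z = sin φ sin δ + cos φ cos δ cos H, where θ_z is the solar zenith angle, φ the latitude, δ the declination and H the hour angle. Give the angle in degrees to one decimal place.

Hour angle H = 15° × (10.75 − 12) = -18.75°.
cos θ_z = sin φ sin δ + cos φ cos δ cos H = (0.5030)(0.3272) + (0.8643)(0.9449)(0.9469) = 0.9379.
θ_z = arccos(0.9379) = 20.30°, so the elevation is 90° − 20.30° = 69.70°.

69.7°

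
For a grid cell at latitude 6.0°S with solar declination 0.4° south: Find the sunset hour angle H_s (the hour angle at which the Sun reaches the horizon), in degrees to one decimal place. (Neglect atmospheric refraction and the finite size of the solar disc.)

90.0°

The sunset hour angle satisfies cos H_s = −tan φ tan δ = -0.0007, giving H_s = 90.04°.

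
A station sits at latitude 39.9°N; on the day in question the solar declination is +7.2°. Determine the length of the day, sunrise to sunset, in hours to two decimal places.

12.81 hours

−tan φ tan δ = −(0.8361)(0.1263) = -0.1056; H_s = arccos(-0.1056) = 96.06°.
Day length = 2 H_s / 15° h⁻¹ = 192.12° / 15 = 12.808 h.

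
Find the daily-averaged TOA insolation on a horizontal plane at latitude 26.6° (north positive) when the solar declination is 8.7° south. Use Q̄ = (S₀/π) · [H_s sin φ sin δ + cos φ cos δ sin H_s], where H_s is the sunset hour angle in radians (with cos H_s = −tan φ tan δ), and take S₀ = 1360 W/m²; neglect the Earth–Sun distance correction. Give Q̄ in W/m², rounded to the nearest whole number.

cos H_s = −tan(26.6°) · tan(-8.7°) = 0.0766, so H_s = arccos(0.0766) = 85.61°. In radians, H_s = 1.4942.
H_s sin φ sin δ = 1.4942 × 0.4478 × -0.1513 = -0.1012.
cos φ cos δ sin H_s = 0.8942 × 0.9885 × 0.9971 = 0.8814.
Q̄ = (1360/π) × (-0.1012 + 0.8814) = 432.90 × 0.7802 = 337.75 W/m².

338 W/m²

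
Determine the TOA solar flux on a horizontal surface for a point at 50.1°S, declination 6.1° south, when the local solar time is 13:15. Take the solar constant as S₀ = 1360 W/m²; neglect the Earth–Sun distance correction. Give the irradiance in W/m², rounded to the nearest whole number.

Hour angle H = 15° × (13.25 − 12) = 18.75°.
cos θ_z = sin(-50.1°) sin(-6.1°) + cos(-50.1°) cos(-6.1°) cos(18.75°) = 0.0815 + 0.6040 = 0.6855.
Top-of-atmosphere irradiance = S₀ cos θ_z = 1360 × 0.6855 = 932.28 W/m².

932 W/m²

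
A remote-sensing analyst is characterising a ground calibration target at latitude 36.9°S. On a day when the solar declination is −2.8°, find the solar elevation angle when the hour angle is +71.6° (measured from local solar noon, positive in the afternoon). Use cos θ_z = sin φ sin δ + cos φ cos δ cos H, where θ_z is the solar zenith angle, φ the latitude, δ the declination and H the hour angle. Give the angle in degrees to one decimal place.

16.3°

cos θ_z = sin(-36.9°) sin(-2.8°) + cos(-36.9°) cos(-2.8°) cos(71.60°) = 0.0293 + 0.2521 = 0.2814.
θ_z = arccos(0.2814) = 73.66°, so the elevation is 90° − 73.66° = 16.34°.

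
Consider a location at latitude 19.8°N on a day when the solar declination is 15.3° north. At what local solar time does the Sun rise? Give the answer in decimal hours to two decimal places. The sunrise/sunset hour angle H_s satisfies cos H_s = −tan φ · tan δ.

5.62 h

cos H_s = −tan(19.8°) · tan(15.3°) = -0.0985, so H_s = arccos(-0.0985) = 95.65°.
Sunrise is at 12 − H_s/15 = 12 − 6.377 = 5.623 h local solar time.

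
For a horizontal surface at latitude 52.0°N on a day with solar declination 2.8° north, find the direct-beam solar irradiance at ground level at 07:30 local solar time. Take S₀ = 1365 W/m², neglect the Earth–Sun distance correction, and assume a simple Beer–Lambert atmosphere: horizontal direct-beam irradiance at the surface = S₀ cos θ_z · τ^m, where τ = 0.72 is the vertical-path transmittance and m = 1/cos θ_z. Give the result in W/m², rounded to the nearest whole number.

113 W/m²

Hour angle H = 15° × (7.5 − 12) = -67.50°.
cos θ_z = sin φ sin δ + cos φ cos δ cos H = (0.7880)(0.0488) + (0.6157)(0.9988)(0.3827) = 0.2738.
Air mass m = 1/cos θ_z = 1/0.2738 = 3.652; τ^m = 0.72^3.652 = 0.3013.
Surface direct beam = 1365 × 0.2738 × 0.3013 = 112.61 W/m².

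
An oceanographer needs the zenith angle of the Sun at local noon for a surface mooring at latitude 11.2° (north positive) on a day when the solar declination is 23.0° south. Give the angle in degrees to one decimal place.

At local solar noon the hour angle is zero, so the zenith angle is |φ − δ| = |11.2° − (-23.0°)| = 34.2°.

34.2°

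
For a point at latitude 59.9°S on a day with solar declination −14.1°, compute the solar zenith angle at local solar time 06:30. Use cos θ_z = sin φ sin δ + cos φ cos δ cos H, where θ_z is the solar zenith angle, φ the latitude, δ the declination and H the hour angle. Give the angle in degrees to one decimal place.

74.1°

Hour angle H = 15° × (6.5 − 12) = -82.50°.
cos θ_z = sin φ sin δ + cos φ cos δ cos H = (-0.8652)(-0.2436) + (0.5015)(0.9699)(0.1305) = 0.2742.
θ_z = arccos(0.2742) = 74.09°.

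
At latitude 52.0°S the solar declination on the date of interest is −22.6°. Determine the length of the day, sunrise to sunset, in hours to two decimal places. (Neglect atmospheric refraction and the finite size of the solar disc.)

The sunset hour angle satisfies cos H_s = −tan φ tan δ = -0.5328, giving H_s = 122.19°.
Day length = 2 H_s / 15° h⁻¹ = 244.38° / 15 = 16.292 h.

16.29 hours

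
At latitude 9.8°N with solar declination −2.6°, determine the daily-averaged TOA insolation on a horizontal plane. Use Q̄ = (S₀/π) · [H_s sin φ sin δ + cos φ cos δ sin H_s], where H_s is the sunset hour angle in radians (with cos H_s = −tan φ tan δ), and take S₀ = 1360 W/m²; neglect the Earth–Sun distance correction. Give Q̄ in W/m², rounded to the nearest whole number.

−tan φ tan δ = −(0.1727)(-0.0454) = 0.0078; H_s = arccos(0.0078) = 89.55°. In radians, H_s = 1.5629.
H_s sin φ sin δ = 1.5629 × 0.1702 × -0.0454 = -0.0121.
cos φ cos δ sin H_s = 0.9854 × 0.9990 × 1.0000 = 0.9844.
Q̄ = (1360/π) × (-0.0121 + 0.9844) = 432.90 × 0.9723 = 420.91 W/m².

421 W/m²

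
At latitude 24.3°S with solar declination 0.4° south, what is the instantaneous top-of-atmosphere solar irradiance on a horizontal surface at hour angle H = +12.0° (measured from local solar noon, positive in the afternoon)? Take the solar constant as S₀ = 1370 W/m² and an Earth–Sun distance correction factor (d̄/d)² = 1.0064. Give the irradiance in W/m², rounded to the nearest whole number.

cos θ_z = sin φ sin δ + cos φ cos δ cos H = (-0.4115)(-0.0070) + (0.9114)(1.0000)(0.9781) = 0.8943.
Top-of-atmosphere irradiance = S₀ (d̄/d)² cos θ_z = 1370 × 1.0064 × 0.8943 = 1233.03 W/m².

1233 W/m²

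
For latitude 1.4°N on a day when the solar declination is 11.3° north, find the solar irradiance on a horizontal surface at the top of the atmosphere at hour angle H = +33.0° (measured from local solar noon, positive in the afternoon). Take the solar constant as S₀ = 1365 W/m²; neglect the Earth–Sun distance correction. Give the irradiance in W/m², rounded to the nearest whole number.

With φ = 1.4°, δ = 11.3°, H = 33.00°: sin φ sin δ = 0.0048, cos φ cos δ cos H = 0.8222, so cos θ_z = 0.8270.
Top-of-atmosphere irradiance = S₀ cos θ_z = 1365 × 0.8270 = 1128.86 W/m².

1129 W/m²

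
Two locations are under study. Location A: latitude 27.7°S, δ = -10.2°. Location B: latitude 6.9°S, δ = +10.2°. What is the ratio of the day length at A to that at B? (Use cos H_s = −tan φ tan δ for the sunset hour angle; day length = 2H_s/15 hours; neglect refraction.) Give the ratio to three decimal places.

1.075

A: H_s = arccos(−tan -27.7° · tan -10.2°) = 95.42°, so 2H_s/15 = 12.7227 h.
B: H_s = arccos(−tan -6.9° · tan 10.2°) = 88.75°, so 2H_s/15 = 11.8333 h.
Ratio A/B = 12.7227 / 11.8333 = 1.0752.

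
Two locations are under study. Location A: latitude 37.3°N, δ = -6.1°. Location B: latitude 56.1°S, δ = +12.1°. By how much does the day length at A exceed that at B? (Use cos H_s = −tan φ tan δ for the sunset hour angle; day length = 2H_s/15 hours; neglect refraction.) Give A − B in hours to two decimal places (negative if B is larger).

A: H_s = arccos(−tan 37.3° · tan -6.1°) = 85.33°, so 2H_s/15 = 11.3773 h.
B: H_s = arccos(−tan -56.1° · tan 12.1°) = 71.40°, so 2H_s/15 = 9.5200 h.
A − B = 11.3773 − 9.5200 = 1.8573 h.

+1.86 h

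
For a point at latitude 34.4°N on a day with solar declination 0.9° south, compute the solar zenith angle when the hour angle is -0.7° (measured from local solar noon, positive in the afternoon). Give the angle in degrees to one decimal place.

35.3°

cos θ_z = sin φ sin δ + cos φ cos δ cos H = (0.5650)(-0.0157) + (0.8251)(0.9999)(0.9999) = 0.8161.
θ_z = arccos(0.8161) = 35.30°.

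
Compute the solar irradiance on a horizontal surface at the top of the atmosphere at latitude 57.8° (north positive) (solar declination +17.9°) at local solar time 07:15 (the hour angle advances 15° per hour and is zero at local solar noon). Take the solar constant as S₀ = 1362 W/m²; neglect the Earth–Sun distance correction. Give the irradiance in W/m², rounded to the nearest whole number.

Hour angle H = 15° × (7.25 − 12) = -71.25°.
cos θ_z = sin(57.8°) sin(17.9°) + cos(57.8°) cos(17.9°) cos(-71.25°) = 0.2601 + 0.1630 = 0.4231.
Top-of-atmosphere irradiance = S₀ cos θ_z = 1362 × 0.4231 = 576.26 W/m².

576 W/m²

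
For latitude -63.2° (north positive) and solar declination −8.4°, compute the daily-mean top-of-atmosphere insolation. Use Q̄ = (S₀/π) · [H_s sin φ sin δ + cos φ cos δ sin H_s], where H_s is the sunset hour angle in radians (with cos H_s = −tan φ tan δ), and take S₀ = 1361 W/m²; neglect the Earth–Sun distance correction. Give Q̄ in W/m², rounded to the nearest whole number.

290 W/m²

cos H_s = −tan(-63.2°) · tan(-8.4°) = -0.2923, so H_s = arccos(-0.2923) = 107.00°. In radians, H_s = 1.8675.
H_s sin φ sin δ = 1.8675 × -0.8926 × -0.1461 = 0.2435.
cos φ cos δ sin H_s = 0.4509 × 0.9893 × 0.9563 = 0.4266.
Q̄ = (1361/π) × (0.2435 + 0.4266) = 433.22 × 0.6701 = 290.30 W/m².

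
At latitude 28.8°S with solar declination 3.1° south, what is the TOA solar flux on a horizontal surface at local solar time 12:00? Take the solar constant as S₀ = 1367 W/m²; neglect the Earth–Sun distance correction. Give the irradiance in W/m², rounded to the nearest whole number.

1232 W/m²

Hour angle H = 15° × (12 − 12) = 0.00°.
With φ = -28.8°, δ = -3.1°, H = 0.00°: sin φ sin δ = 0.0261, cos φ cos δ cos H = 0.8750, so cos θ_z = 0.9011.
Top-of-atmosphere irradiance = S₀ cos θ_z = 1367 × 0.9011 = 1231.80 W/m².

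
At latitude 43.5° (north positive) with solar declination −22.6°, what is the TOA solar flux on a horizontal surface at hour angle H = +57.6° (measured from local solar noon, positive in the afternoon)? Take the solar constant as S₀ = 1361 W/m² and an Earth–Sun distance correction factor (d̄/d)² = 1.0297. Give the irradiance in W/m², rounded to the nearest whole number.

132 W/m²

cos θ_z = sin(43.5°) sin(-22.6°) + cos(43.5°) cos(-22.6°) cos(57.60°) = -0.2645 + 0.3588 = 0.0943.
Top-of-atmosphere irradiance = S₀ (d̄/d)² cos θ_z = 1361 × 1.0297 × 0.0943 = 132.15 W/m².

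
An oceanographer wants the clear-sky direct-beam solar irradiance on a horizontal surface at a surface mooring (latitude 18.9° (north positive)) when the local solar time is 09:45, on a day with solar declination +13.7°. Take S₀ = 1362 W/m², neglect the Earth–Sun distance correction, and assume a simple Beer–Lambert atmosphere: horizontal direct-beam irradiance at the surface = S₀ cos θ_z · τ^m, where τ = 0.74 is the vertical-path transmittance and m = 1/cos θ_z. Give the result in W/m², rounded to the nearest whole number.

Hour angle H = 15° × (9.75 − 12) = -33.75°.
cos θ_z = sin φ sin δ + cos φ cos δ cos H = (0.3239)(0.2368) + (0.9461)(0.9715)(0.8315) = 0.8410.
Air mass m = 1/cos θ_z = 1/0.8410 = 1.189; τ^m = 0.74^1.189 = 0.6991.
Surface direct beam = 1362 × 0.8410 × 0.6991 = 800.78 W/m².

801 W/m²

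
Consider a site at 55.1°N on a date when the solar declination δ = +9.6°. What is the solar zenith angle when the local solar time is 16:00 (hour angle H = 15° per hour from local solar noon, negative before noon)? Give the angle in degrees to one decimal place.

Hour angle H = 15° × (16 − 12) = 60.00°.
cos θ_z = sin φ sin δ + cos φ cos δ cos H = (0.8202)(0.1668) + (0.5721)(0.9860)(0.5000) = 0.4189.
θ_z = arccos(0.4189) = 65.23°.

65.2°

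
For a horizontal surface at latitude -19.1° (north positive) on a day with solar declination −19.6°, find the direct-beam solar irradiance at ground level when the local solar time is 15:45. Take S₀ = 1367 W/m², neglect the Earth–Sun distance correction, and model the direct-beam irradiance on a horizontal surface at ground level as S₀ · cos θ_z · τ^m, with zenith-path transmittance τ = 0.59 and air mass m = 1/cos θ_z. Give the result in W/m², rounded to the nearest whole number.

345 W/m²

Hour angle H = 15° × (15.75 − 12) = 56.25°.
cos θ_z = sin(-19.1°) sin(-19.6°) + cos(-19.1°) cos(-19.6°) cos(56.25°) = 0.1098 + 0.4946 = 0.6044.
Air mass m = 1/cos θ_z = 1/0.6044 = 1.655; τ^m = 0.59^1.655 = 0.4176.
Surface direct beam = 1367 × 0.6044 × 0.4176 = 345.03 W/m².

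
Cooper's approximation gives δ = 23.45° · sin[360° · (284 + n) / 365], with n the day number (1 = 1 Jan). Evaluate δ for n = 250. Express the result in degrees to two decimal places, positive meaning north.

+5.40°

360 × (284 + 250) / 365 = 526.685°; sin(526.685°) = 0.2303.
δ = 23.45 × 0.2303 = 5.401° ≈ +5.40°.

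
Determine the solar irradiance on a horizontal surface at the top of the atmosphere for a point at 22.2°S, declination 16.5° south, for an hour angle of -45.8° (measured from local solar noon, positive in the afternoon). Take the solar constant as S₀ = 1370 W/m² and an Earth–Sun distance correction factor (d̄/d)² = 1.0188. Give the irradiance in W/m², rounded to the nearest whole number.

1014 W/m²

cos θ_z = sin(-22.2°) sin(-16.5°) + cos(-22.2°) cos(-16.5°) cos(-45.80°) = 0.1073 + 0.6189 = 0.7262.
Top-of-atmosphere irradiance = S₀ (d̄/d)² cos θ_z = 1370 × 1.0188 × 0.7262 = 1013.60 W/m².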